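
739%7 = 4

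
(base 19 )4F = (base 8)133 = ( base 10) 91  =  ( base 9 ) 111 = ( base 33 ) 2P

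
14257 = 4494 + 9763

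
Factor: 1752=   2^3*3^1*73^1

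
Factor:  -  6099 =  - 3^1*19^1*107^1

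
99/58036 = 9/5276  =  0.00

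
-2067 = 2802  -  4869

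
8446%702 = 22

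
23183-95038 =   -  71855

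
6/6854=3/3427 = 0.00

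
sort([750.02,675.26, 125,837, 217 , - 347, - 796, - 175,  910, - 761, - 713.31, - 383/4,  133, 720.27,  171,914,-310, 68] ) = [ - 796,-761,  -  713.31, - 347, - 310 ,-175,-383/4,68,125,  133,171, 217, 675.26, 720.27, 750.02, 837, 910, 914 ]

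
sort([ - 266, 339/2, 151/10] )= [ - 266 , 151/10,339/2 ] 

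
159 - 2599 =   -  2440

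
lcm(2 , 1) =2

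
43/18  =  2 + 7/18 = 2.39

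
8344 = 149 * 56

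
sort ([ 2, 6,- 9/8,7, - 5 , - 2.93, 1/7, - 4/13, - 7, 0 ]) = [ - 7, - 5, - 2.93, - 9/8, - 4/13,  0 , 1/7 , 2,6, 7] 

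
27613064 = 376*73439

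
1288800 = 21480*60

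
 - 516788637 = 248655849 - 765444486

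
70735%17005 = 2715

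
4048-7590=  - 3542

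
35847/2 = 17923  +  1/2 = 17923.50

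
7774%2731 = 2312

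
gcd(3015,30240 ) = 45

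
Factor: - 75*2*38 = - 5700  =  - 2^2*3^1*5^2*19^1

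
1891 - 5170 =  - 3279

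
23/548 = 23/548  =  0.04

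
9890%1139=778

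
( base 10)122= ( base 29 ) 46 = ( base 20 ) 62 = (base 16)7A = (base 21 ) 5h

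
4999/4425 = 4999/4425 = 1.13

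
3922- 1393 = 2529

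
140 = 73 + 67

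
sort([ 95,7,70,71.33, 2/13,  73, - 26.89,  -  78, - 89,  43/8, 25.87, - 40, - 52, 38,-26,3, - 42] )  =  [  -  89, - 78, - 52, - 42, - 40,- 26.89, - 26, 2/13,3,43/8 , 7,25.87,38, 70,71.33, 73, 95] 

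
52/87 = 52/87 =0.60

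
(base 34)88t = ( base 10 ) 9549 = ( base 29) ba8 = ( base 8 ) 22515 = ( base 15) 2C69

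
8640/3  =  2880=2880.00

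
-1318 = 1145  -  2463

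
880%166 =50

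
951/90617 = 951/90617 = 0.01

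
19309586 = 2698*7157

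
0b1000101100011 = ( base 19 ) C65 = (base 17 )F6E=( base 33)42t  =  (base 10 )4451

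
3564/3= 1188 = 1188.00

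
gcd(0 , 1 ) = 1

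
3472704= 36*96464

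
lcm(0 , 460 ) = 0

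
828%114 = 30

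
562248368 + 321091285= 883339653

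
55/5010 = 11/1002 = 0.01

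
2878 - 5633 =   -  2755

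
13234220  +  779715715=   792949935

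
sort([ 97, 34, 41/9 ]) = [41/9, 34,97 ]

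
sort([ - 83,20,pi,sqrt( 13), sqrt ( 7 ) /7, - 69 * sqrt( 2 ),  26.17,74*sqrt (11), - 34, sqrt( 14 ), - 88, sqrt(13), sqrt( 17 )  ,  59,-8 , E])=[ - 69*sqrt ( 2), - 88,-83, - 34, - 8, sqrt( 7)/7,E,pi,sqrt( 13), sqrt(13 ), sqrt( 14), sqrt( 17 ),20, 26.17, 59,74*sqrt( 11)]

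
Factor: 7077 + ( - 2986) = 4091^1  =  4091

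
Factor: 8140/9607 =2^2*5^1*11^1 * 13^(-1)*37^1*739^(-1) 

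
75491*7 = 528437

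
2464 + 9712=12176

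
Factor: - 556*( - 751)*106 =44260936=2^3*53^1*139^1 *751^1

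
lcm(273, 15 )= 1365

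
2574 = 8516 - 5942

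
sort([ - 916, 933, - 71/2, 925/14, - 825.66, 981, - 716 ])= [ - 916, - 825.66, - 716,  -  71/2, 925/14, 933,  981]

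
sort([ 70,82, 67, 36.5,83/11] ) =[ 83/11, 36.5,67,70, 82]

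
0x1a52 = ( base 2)1101001010010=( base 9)10216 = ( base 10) 6738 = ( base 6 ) 51110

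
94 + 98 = 192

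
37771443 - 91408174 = -53636731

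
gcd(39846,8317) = 1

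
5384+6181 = 11565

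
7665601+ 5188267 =12853868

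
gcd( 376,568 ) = 8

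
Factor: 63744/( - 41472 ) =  - 2^(-1)*3^(-3) * 83^1 = - 83/54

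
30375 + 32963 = 63338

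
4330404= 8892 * 487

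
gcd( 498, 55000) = 2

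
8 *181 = 1448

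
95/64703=95/64703 = 0.00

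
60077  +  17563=77640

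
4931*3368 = 16607608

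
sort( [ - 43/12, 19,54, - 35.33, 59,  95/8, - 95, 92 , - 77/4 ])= [-95, - 35.33, - 77/4, - 43/12, 95/8,  19, 54, 59, 92]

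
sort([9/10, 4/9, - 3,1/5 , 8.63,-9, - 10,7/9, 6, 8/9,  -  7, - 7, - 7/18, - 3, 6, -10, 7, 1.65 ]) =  [ - 10, - 10, - 9, - 7, - 7, - 3,-3, - 7/18, 1/5,4/9, 7/9,8/9, 9/10, 1.65,6, 6,7, 8.63 ]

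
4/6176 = 1/1544 = 0.00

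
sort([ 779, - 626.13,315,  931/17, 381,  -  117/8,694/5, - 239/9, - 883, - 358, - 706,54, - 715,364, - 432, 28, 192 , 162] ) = [ - 883, - 715, - 706, - 626.13 ,-432,- 358, - 239/9,-117/8,28, 54, 931/17, 694/5, 162, 192, 315,364,  381,779]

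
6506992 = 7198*904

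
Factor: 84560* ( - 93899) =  - 7940099440  =  - 2^4*5^1*7^1*13^1 * 31^1 * 151^1*233^1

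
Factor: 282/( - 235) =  - 6/5=-2^1*3^1*5^ (-1)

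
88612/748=22153/187  =  118.47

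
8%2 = 0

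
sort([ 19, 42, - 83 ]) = [  -  83,19, 42 ]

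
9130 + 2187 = 11317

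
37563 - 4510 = 33053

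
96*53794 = 5164224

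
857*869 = 744733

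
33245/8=4155 + 5/8 = 4155.62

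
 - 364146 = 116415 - 480561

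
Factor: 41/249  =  3^ ( - 1 ) * 41^1 * 83^( - 1) 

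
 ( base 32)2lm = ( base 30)31c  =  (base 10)2742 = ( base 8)5266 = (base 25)49h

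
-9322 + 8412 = - 910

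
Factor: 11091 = 3^1 * 3697^1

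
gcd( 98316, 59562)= 18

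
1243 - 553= 690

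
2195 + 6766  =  8961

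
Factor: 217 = 7^1*31^1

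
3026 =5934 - 2908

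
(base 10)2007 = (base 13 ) BB5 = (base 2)11111010111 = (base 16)7D7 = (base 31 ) 22n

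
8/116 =2/29 = 0.07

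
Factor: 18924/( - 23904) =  -2^( - 3)*3^( -1 )*19^1  =  - 19/24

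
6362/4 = 3181/2 = 1590.50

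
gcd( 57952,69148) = 4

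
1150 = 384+766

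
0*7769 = 0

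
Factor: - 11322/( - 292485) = 2^1*3^1*5^ (-1 )*31^ (-1) = 6/155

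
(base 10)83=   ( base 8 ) 123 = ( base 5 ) 313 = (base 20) 43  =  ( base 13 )65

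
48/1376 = 3/86 = 0.03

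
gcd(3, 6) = 3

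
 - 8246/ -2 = 4123 +0/1 = 4123.00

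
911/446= 2 + 19/446 = 2.04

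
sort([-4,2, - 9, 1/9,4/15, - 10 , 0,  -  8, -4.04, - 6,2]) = [  -  10,-9,-8,  -  6,-4.04,-4,0 , 1/9, 4/15, 2,2 ] 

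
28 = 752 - 724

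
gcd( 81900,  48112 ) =4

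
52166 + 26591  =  78757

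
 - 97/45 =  - 97/45  =  - 2.16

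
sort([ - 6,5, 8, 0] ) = [ - 6, 0,5,8]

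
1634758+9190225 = 10824983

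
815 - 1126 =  - 311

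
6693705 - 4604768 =2088937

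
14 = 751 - 737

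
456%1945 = 456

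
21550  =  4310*5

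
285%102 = 81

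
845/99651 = 845/99651 = 0.01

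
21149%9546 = 2057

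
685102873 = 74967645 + 610135228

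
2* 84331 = 168662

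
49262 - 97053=  -  47791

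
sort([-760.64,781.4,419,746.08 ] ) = [ - 760.64,419, 746.08,781.4 ]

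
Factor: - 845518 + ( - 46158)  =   - 891676 = - 2^2*222919^1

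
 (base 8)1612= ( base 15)406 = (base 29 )127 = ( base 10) 906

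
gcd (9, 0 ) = 9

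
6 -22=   -  16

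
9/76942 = 9/76942 =0.00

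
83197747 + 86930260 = 170128007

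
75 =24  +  51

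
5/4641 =5/4641 = 0.00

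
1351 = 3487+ - 2136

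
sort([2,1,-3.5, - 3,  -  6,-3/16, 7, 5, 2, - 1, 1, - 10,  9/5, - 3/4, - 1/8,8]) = [  -  10, - 6, - 3.5, - 3, - 1, - 3/4, - 3/16,-1/8, 1, 1,9/5,2,2 , 5, 7, 8 ] 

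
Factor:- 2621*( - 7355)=19277455  =  5^1*1471^1*2621^1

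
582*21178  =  12325596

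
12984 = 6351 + 6633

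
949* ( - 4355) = - 4132895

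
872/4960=109/620 = 0.18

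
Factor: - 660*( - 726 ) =479160 = 2^3*3^2 * 5^1 * 11^3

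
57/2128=3/112= 0.03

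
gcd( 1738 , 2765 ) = 79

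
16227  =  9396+6831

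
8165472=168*48604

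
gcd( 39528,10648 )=8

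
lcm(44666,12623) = 580658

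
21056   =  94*224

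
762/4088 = 381/2044 = 0.19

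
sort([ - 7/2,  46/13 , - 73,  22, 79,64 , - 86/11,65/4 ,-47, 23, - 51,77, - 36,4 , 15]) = [ - 73, - 51, - 47,  -  36, - 86/11, - 7/2,46/13,4,15, 65/4, 22,23 , 64 , 77,79 ] 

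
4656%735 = 246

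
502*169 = 84838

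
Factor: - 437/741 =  - 23/39 = -3^( - 1)*13^(-1)*23^1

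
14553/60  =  4851/20=242.55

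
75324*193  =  14537532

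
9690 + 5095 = 14785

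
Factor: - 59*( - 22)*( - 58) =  - 75284= - 2^2*11^1*29^1*59^1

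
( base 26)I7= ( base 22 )ld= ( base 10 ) 475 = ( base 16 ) 1DB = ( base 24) jj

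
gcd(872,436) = 436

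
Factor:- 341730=- 2^1*3^2*5^1*3797^1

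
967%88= 87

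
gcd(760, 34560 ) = 40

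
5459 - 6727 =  -1268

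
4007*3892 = 15595244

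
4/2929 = 4/2929 = 0.00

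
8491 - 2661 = 5830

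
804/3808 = 201/952 = 0.21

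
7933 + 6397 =14330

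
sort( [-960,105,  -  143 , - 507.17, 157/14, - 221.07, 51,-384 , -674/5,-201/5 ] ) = [-960, - 507.17, - 384,-221.07 ,  -  143,-674/5, - 201/5,  157/14,51, 105]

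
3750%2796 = 954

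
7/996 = 7/996 = 0.01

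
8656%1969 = 780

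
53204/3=53204/3 = 17734.67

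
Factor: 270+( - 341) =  - 71 = - 71^1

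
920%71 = 68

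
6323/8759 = 6323/8759=   0.72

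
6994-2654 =4340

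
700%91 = 63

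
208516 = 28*7447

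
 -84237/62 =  - 84237/62=- 1358.66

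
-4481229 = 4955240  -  9436469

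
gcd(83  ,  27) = 1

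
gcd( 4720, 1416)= 472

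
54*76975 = 4156650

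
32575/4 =8143 + 3/4 = 8143.75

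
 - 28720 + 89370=60650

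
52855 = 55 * 961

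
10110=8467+1643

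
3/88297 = 3/88297= 0.00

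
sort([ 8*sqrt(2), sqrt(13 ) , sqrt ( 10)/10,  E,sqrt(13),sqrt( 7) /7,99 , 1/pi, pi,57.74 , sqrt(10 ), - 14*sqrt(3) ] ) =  [-14*  sqrt(3), sqrt(10 )/10,1/pi, sqrt(7)/7, E,pi, sqrt( 10),sqrt(13), sqrt(13), 8* sqrt(2),57.74, 99]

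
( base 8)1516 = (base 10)846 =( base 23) 1DI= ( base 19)26A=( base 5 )11341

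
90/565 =18/113 = 0.16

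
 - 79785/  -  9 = 8865 + 0/1  =  8865.00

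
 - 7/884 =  - 1 + 877/884  =  - 0.01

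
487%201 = 85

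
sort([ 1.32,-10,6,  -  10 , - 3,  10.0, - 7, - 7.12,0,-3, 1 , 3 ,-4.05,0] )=[ - 10, - 10, - 7.12,-7 ,  -  4.05, - 3, - 3,0,0,1, 1.32,3 , 6  ,  10.0] 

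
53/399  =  53/399 = 0.13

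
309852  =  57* 5436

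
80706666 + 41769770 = 122476436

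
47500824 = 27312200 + 20188624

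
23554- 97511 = - 73957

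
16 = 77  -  61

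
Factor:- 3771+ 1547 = -2224 = - 2^4*139^1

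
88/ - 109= - 1  +  21/109 = -  0.81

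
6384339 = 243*26273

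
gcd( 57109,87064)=1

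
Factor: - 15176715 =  - 3^1*5^1*29^1*139^1*251^1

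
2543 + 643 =3186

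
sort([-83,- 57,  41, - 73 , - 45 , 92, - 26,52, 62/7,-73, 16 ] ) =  [ - 83, - 73,- 73  , - 57, - 45, -26,62/7, 16,41,  52, 92] 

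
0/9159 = 0 = 0.00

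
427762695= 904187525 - 476424830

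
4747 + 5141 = 9888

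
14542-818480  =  -803938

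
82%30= 22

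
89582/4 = 44791/2 = 22395.50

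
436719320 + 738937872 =1175657192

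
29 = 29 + 0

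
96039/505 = 190 + 89/505=190.18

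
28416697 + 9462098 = 37878795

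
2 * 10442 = 20884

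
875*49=42875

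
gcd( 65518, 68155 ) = 1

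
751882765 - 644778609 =107104156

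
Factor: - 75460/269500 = -5^( - 2 )*7^1 = - 7/25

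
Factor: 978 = 2^1*3^1*163^1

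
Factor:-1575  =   - 3^2*5^2* 7^1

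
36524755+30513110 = 67037865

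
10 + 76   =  86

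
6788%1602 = 380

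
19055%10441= 8614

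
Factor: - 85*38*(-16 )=51680  =  2^5*5^1 * 17^1 * 19^1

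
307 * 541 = 166087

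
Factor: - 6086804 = - 2^2*397^1*3833^1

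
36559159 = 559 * 65401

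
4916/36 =1229/9 = 136.56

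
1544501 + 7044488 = 8588989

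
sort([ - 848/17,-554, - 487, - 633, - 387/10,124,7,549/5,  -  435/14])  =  [ -633,  -  554, - 487, - 848/17,-387/10, - 435/14,7,  549/5,124 ]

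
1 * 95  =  95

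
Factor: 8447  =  8447^1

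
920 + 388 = 1308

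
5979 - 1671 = 4308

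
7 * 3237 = 22659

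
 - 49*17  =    -  833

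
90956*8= 727648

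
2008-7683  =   - 5675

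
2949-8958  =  -6009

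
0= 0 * 301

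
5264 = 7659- 2395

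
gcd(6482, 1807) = 1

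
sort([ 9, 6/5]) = [ 6/5,9]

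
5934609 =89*66681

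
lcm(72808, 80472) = 1528968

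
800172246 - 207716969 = 592455277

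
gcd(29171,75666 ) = 1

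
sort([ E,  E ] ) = [ E,  E ] 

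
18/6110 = 9/3055 = 0.00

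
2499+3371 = 5870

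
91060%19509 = 13024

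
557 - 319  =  238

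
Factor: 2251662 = 2^1 *3^1 *7^1*53611^1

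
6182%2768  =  646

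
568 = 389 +179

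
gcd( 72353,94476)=1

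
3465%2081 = 1384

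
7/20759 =7/20759=0.00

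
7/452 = 7/452 = 0.02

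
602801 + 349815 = 952616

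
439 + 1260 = 1699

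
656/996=164/249  =  0.66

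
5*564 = 2820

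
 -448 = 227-675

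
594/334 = 1 + 130/167 = 1.78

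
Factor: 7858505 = 5^1*17^1* 59^1*1567^1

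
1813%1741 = 72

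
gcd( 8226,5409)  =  9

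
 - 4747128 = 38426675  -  43173803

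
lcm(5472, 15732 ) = 125856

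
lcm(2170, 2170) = 2170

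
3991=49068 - 45077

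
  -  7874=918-8792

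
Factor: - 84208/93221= -2^4*19^1*73^( - 1)*277^1*1277^( - 1 )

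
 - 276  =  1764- 2040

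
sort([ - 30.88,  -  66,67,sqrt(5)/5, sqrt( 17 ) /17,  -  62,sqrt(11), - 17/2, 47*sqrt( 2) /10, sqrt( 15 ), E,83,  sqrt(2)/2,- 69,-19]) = [ - 69, - 66 ,  -  62, - 30.88, -19,  -  17/2,  sqrt( 17) /17 , sqrt(5)/5,  sqrt(2) /2,E,sqrt (11 ), sqrt( 15), 47*sqrt( 2 )/10,  67,83]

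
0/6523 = 0  =  0.00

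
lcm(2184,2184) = 2184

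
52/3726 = 26/1863 = 0.01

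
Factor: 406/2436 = 1/6 = 2^( - 1) * 3^( - 1 )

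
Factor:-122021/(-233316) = 2^( - 2)*3^(-2)*6481^(-1)*122021^1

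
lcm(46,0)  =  0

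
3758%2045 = 1713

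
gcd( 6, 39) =3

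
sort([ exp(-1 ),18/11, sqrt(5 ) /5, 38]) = [ exp( - 1 ),sqrt(5 ) /5, 18/11, 38] 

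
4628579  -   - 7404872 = 12033451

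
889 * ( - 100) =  - 88900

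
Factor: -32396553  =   - 3^2*7^1*233^1*2207^1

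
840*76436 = 64206240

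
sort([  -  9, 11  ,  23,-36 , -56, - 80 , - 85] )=[-85, - 80,-56 , - 36, - 9, 11, 23]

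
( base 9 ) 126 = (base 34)33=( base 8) 151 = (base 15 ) 70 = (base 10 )105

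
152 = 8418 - 8266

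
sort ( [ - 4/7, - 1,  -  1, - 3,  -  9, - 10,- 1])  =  [ - 10 ,- 9,  -  3, - 1 , - 1,- 1, - 4/7] 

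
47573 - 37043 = 10530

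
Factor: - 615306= -2^1*3^1*102551^1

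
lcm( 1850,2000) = 74000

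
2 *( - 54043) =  - 108086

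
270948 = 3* 90316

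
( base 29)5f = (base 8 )240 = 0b10100000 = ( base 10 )160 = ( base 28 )5k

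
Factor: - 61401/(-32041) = 3^1*97^1*179^( - 2) * 211^1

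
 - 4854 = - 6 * 809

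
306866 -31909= 274957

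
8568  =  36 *238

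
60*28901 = 1734060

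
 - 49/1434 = - 49/1434  =  -  0.03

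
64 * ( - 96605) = -6182720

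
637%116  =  57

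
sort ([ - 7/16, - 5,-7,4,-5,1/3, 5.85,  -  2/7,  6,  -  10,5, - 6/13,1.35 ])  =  [-10 ,-7, - 5,  -  5,  -  6/13 , - 7/16 ,  -  2/7,1/3,1.35, 4,5 , 5.85, 6]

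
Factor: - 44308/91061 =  - 2^2*11^1 * 19^1*41^( - 1)*53^1 * 2221^ ( - 1 ) 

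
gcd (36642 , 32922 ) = 186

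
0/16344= 0 = 0.00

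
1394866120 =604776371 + 790089749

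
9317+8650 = 17967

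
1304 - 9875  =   - 8571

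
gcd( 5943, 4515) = 21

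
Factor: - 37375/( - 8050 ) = 2^( - 1 )*5^1 * 7^( - 1 )*13^1 =65/14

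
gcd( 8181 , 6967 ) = 1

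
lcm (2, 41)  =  82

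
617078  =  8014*77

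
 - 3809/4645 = -3809/4645 = - 0.82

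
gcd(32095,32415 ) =5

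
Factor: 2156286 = 2^1*3^1 * 11^1 * 37^1*883^1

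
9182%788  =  514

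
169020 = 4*42255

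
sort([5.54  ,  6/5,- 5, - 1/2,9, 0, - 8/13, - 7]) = [ - 7, - 5, -8/13, - 1/2, 0, 6/5,  5.54,9 ]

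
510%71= 13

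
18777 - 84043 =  - 65266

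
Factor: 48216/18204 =2^1 * 7^2*37^(-1) = 98/37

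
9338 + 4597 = 13935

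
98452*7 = 689164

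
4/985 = 4/985 = 0.00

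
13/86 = 13/86 = 0.15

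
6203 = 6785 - 582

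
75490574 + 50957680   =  126448254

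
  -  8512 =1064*( - 8 ) 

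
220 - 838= - 618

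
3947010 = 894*4415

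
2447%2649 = 2447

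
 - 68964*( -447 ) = 30826908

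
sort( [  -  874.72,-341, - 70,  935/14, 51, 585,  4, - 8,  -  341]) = [ - 874.72,- 341, - 341, - 70, - 8, 4,51, 935/14, 585 ]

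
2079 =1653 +426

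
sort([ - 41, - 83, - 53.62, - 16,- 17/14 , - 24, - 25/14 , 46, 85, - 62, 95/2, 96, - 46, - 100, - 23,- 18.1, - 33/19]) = [ - 100,-83,-62, - 53.62, - 46, - 41, - 24, - 23, - 18.1, - 16, - 25/14, - 33/19, - 17/14,46,95/2, 85,96]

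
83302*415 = 34570330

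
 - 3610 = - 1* 3610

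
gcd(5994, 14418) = 162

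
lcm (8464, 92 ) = 8464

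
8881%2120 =401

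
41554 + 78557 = 120111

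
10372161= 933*11117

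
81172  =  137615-56443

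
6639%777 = 423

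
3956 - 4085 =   -  129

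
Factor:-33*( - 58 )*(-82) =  - 2^2*3^1*11^1*29^1*41^1 = - 156948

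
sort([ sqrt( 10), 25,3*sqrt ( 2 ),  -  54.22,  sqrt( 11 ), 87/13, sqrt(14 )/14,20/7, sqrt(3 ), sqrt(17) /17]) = [ - 54.22, sqrt( 17)/17, sqrt( 14 ) /14,  sqrt(3) , 20/7 , sqrt( 10) , sqrt(11), 3 * sqrt(2 ),87/13, 25]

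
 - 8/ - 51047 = 8/51047 = 0.00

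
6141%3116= 3025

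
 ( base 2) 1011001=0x59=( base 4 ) 1121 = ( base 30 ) 2T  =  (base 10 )89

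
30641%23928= 6713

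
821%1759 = 821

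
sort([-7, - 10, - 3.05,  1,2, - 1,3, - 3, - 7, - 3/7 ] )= [ - 10, - 7, - 7,  -  3.05, - 3, - 1, - 3/7, 1, 2, 3]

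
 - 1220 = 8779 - 9999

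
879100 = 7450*118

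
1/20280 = 1/20280= 0.00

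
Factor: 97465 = 5^1*101^1*193^1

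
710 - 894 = -184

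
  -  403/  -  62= 6  +  1/2= 6.50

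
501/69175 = 501/69175=0.01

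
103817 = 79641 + 24176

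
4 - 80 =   -  76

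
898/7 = 128 +2/7 = 128.29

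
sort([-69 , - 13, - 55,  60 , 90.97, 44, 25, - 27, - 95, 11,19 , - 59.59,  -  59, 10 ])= [- 95 ,- 69 , - 59.59,-59 ,  -  55, - 27,-13, 10,11,19,25, 44, 60,90.97] 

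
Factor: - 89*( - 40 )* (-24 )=-85440= - 2^6*3^1*5^1*89^1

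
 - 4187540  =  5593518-9781058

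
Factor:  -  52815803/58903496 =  - 2^(-3)*19^( - 1 )*277^( - 1)*1399^( - 1)*2503^1*21101^1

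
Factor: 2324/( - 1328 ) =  - 2^( - 2)*7^1 = - 7/4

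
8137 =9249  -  1112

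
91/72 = 91/72  =  1.26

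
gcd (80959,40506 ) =1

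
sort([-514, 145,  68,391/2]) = [ - 514,68,145,391/2]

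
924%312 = 300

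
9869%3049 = 722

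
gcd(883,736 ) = 1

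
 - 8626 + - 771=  - 9397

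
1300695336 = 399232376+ 901462960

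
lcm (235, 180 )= 8460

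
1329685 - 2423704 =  - 1094019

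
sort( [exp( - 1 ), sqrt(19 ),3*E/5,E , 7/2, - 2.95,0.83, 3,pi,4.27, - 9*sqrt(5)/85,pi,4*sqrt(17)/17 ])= [-2.95,  -  9*sqrt(5) /85,exp( - 1),0.83,4* sqrt(17 )/17 , 3*E/5,  E, 3, pi,pi, 7/2,4.27, sqrt( 19)]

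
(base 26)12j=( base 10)747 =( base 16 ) 2EB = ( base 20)1h7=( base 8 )1353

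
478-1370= - 892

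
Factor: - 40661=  - 73^1*557^1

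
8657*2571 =22257147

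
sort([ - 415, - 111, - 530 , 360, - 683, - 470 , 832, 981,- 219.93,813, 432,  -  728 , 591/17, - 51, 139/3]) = [ - 728, - 683, - 530,  -  470,-415, - 219.93, - 111,- 51, 591/17  ,  139/3,360, 432,813,832,981 ] 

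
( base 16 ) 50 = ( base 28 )2o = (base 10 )80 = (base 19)44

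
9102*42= 382284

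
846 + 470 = 1316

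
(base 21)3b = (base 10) 74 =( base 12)62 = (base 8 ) 112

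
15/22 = 15/22 = 0.68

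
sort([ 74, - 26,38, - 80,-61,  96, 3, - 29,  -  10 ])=[ - 80,-61,  -  29, - 26, - 10, 3,38,74 , 96 ] 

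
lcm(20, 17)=340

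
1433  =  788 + 645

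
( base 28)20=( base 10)56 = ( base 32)1o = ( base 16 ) 38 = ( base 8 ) 70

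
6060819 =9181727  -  3120908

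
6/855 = 2/285 = 0.01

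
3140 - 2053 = 1087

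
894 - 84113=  - 83219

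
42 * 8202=344484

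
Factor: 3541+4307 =2^3*3^2*109^1 = 7848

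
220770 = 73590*3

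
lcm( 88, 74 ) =3256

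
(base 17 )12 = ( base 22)J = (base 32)j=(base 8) 23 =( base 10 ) 19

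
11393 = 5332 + 6061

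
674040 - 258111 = 415929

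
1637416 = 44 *37214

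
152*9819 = 1492488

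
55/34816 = 55/34816 = 0.00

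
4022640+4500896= 8523536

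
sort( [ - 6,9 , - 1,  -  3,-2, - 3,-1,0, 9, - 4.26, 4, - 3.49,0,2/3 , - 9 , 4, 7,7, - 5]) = [  -  9, - 6,- 5,-4.26, - 3.49, - 3, - 3, - 2, -1, - 1, 0,0,2/3,4, 4, 7, 7  ,  9,9 ]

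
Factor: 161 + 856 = 3^2 * 113^1 = 1017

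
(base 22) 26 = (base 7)101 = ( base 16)32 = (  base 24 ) 22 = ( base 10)50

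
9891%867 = 354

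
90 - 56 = 34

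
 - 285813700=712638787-998452487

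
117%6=3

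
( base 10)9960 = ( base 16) 26e8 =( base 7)41016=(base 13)46c2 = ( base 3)111122220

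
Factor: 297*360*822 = 2^4*3^6 * 5^1*11^1*137^1 = 87888240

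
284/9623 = 284/9623 = 0.03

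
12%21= 12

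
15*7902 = 118530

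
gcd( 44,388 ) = 4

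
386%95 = 6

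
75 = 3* 25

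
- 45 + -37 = - 82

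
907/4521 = 907/4521=0.20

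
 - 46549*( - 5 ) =232745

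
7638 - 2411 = 5227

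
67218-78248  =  -11030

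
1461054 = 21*69574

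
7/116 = 7/116 = 0.06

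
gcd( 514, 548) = 2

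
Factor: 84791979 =3^2*9421331^1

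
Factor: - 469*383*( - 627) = 3^1*7^1*11^1*19^1 * 67^1*383^1 = 112626129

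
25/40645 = 5/8129=0.00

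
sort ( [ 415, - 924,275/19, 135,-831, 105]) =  [ - 924, - 831,275/19, 105, 135  ,  415] 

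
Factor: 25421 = 11^1*2311^1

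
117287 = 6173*19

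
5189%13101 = 5189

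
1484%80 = 44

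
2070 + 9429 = 11499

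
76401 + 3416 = 79817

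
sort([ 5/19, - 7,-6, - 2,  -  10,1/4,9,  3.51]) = [-10, - 7, - 6, - 2,1/4,5/19,  3.51 , 9] 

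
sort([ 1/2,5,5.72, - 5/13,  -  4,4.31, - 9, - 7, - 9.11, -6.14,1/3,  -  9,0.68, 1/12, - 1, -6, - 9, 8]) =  [ - 9.11, - 9,-9, - 9, - 7,-6.14, - 6, - 4, - 1, - 5/13,1/12,1/3,  1/2,0.68,4.31, 5,5.72,  8]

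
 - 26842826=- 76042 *353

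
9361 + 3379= 12740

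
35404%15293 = 4818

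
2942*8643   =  25427706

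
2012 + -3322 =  - 1310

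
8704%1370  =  484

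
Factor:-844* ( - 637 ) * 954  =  2^3*3^2*7^2*13^1*53^1*211^1 = 512897112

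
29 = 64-35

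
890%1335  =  890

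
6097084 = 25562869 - 19465785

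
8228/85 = 484/5 = 96.80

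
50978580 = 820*62169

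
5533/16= 5533/16=345.81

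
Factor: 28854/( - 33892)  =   - 63/74  =  - 2^( - 1 )*3^2 *7^1*37^( - 1) 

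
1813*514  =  931882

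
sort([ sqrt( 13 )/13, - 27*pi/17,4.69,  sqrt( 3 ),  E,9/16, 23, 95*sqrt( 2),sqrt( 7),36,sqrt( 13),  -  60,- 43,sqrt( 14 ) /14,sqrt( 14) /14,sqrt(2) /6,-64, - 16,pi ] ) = [-64, -60, - 43, - 16, - 27*pi/17,sqrt( 2 ) /6,sqrt( 14)/14 , sqrt( 14 ) /14,sqrt (13 ) /13,9/16,sqrt ( 3),sqrt( 7), E, pi, sqrt (13),4.69,23,36,95*sqrt( 2)]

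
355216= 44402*8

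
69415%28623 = 12169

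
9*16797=151173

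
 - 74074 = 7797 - 81871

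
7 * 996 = 6972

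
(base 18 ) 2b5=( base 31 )re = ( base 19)26f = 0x353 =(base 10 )851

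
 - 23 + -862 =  - 885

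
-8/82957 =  - 1 + 82949/82957=-  0.00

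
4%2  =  0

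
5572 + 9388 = 14960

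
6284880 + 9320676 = 15605556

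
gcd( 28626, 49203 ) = 3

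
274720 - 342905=-68185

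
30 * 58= 1740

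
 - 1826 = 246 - 2072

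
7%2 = 1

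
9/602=9/602 = 0.01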